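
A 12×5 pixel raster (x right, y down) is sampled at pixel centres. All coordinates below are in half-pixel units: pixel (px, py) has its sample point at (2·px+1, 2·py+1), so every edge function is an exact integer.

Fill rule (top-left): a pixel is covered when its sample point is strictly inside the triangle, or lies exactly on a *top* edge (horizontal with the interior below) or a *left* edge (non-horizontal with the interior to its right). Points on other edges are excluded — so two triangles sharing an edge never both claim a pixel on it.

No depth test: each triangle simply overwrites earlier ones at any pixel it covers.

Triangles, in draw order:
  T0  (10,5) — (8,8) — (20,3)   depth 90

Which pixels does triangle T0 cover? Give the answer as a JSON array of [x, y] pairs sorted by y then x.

T0:
  2·area = 26  (B↔C swapped to make it positive)
  edge (10, 5)→(20, 3): d=(10,-2) top-left  bias=+0
  edge (20, 3)→(8, 8): d=(-12,5) right/bottom  bias=-1
  edge (8, 8)→(10, 5): d=(2,-3) top-left  bias=+0
    (5,2)@(11, 5): e=[2,21,3] → X
    (6,2)@(13, 5): e=[6,11,9] → X
    (7,2)@(15, 5): e=[10,1,15] → X
    (8,2)@(17, 5): e=[14,-9,21] → .
    (4,3)@(9, 7): e=[18,7,1] → X
    (5,3)@(11, 7): e=[22,-3,7] → .
    (6,3)@(13, 7): e=[26,-13,13] → .
    (7,3)@(15, 7): e=[30,-23,19] → .
    (4,4)@(9, 9): e=[38,-17,5] → .
  covered (4 px):
    . . . . . . . . . . . .
    . . . . . . . . . . . .
    . . . . . X X X . . . .
    . . . . X . . . . . . .
    . . . . . . . . . . . .

Result: [[5,2],[6,2],[7,2],[4,3]]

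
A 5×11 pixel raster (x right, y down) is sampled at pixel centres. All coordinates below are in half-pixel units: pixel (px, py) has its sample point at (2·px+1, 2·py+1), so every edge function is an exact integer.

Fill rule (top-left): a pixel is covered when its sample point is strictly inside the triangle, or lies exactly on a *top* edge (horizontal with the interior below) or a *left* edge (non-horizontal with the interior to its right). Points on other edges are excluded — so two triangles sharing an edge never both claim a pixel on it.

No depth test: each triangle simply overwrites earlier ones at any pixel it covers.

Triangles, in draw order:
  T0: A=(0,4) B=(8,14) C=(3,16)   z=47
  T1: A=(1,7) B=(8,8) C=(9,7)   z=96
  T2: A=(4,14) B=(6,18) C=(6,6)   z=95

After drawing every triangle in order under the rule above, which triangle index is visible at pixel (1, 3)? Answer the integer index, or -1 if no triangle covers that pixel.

T0:
  2·area = 66
  edge (0, 4)→(8, 14): d=(8,10) right/bottom  bias=-1
  edge (8, 14)→(3, 16): d=(-5,2) right/bottom  bias=-1
  edge (3, 16)→(0, 4): d=(-3,-12) top-left  bias=+0
    (0,3)@(1, 7): e=[14,49,3] → █
    (1,3)@(3, 7): e=[-6,45,27] → ·
    (0,4)@(1, 9): e=[30,39,-3] → ·
    (1,4)@(3, 9): e=[10,35,21] → █
    (2,4)@(5, 9): e=[-10,31,45] → ·
    (1,5)@(3, 11): e=[26,25,15] → █
    (2,5)@(5, 11): e=[6,21,39] → █
    (3,5)@(7, 11): e=[-14,17,63] → ·
    (1,6)@(3, 13): e=[42,15,9] → █
    (3,6)@(7, 13): e=[2,7,57] → █
    (4,6)@(9, 13): e=[-18,3,81] → ·
    (1,7)@(3, 15): e=[58,5,3] → █
  covered (9 px):
    · · · · ·
    · · · · ·
    · · · · ·
    █ · · · ·
    · █ · · ·
    · █ █ · ·
    · █ █ █ ·
    · █ █ · ·
    · · · · ·
    · · · · ·
    · · · · ·
T1:
  2·area = 8  (B↔C swapped to make it positive)
  edge (1, 7)→(9, 7): d=(8,0) top-left  bias=+0
  edge (9, 7)→(8, 8): d=(-1,1) right/bottom  bias=-1
  edge (8, 8)→(1, 7): d=(-7,-1) top-left  bias=+0
    (0,3)@(1, 7): e=[0,8,0] → █  [on edge]
    (1,3)@(3, 7): e=[0,6,2] → █  [on edge]
    (2,3)@(5, 7): e=[0,4,4] → █  [on edge]
    (3,3)@(7, 7): e=[0,2,6] → █  [on edge]
    (4,3)@(9, 7): e=[0,0,8] → ·  [on edge]
    (0,4)@(1, 9): e=[16,6,-14] → ·
    (1,4)@(3, 9): e=[16,4,-12] → ·
    (2,4)@(5, 9): e=[16,2,-10] → ·
    (3,4)@(7, 9): e=[16,0,-8] → ·  [on edge]
    (2,5)@(5, 11): e=[32,0,-24] → ·  [on edge]
    (1,6)@(3, 13): e=[48,0,-40] → ·  [on edge]
    (0,7)@(1, 15): e=[64,0,-56] → ·  [on edge]
  covered (4 px):
    · · · · ·
    · · · · ·
    · · · · ·
    █ █ █ █ ·
    · · · · ·
    · · · · ·
    · · · · ·
    · · · · ·
    · · · · ·
    · · · · ·
    · · · · ·
T2:
  2·area = 24  (B↔C swapped to make it positive)
  edge (4, 14)→(6, 6): d=(2,-8) top-left  bias=+0
  edge (6, 6)→(6, 18): d=(0,12) right/bottom  bias=-1
  edge (6, 18)→(4, 14): d=(-2,-4) top-left  bias=+0
    (2,5)@(5, 11): e=[2,12,10] → █
    (3,5)@(7, 11): e=[18,-12,18] → ·
    (2,6)@(5, 13): e=[6,12,6] → █
    (3,6)@(7, 13): e=[22,-12,14] → ·
    (2,7)@(5, 15): e=[10,12,2] → █
    (3,7)@(7, 15): e=[26,-12,10] → ·
    (2,8)@(5, 17): e=[14,12,-2] → ·
  covered (3 px):
    · · · · ·
    · · · · ·
    · · · · ·
    · · · · ·
    · · · · ·
    · · █ · ·
    · · █ · ·
    · · █ · ·
    · · · · ·
    · · · · ·
    · · · · ·

Z-buffer (winner per pixel, '.' = empty):
  . . . . .
  . . . . .
  . . . . .
  1 1 1 1 .
  . 0 . . .
  . 0 2 . .
  . 0 2 0 .
  . 0 2 . .
  . . . . .
  . . . . .
  . . . . .

Result: 1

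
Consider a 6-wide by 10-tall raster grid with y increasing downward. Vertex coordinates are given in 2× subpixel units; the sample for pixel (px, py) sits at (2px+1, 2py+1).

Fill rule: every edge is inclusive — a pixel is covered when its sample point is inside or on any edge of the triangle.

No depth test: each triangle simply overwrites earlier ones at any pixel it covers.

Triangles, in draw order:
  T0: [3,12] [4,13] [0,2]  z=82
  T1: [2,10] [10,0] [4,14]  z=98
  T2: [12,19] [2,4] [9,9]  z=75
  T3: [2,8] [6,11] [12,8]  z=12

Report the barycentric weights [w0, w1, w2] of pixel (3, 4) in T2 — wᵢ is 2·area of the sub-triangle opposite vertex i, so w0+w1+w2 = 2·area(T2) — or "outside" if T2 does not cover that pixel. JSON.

T0:
  2·area = 7  (B↔C swapped to make it positive)
  edge (3, 12)→(0, 2): d=(-3,-10) inclusive
  edge (0, 2)→(4, 13): d=(4,11) inclusive
  edge (4, 13)→(3, 12): d=(-1,-1) inclusive
    (0,2)@(1, 5): e=[1,1,5] → #
    (1,2)@(3, 5): e=[21,-21,7] → ·
    (0,3)@(1, 7): e=[-5,9,3] → ·
    (1,5)@(3, 11): e=[3,3,1] → #
    (2,5)@(5, 11): e=[23,-19,3] → ·
    (1,6)@(3, 13): e=[-3,11,-1] → ·
  covered (2 px):
    · · · · · ·
    · · · · · ·
    # · · · · ·
    · · · · · ·
    · · · · · ·
    · # · · · ·
    · · · · · ·
    · · · · · ·
    · · · · · ·
    · · · · · ·
T1:
  2·area = 52
  edge (2, 10)→(10, 0): d=(8,-10) inclusive
  edge (10, 0)→(4, 14): d=(-6,14) inclusive
  edge (4, 14)→(2, 10): d=(-2,-4) inclusive
    (3,2)@(7, 5): e=[10,12,30] → #
    (4,2)@(9, 5): e=[30,-16,38] → ·
    (2,3)@(5, 7): e=[6,28,18] → #
    (3,3)@(7, 7): e=[26,0,26] → #  [on edge]
    (4,3)@(9, 7): e=[46,-28,34] → ·
    (1,4)@(3, 9): e=[2,44,6] → #
    (3,4)@(7, 9): e=[42,-12,22] → ·
    (1,5)@(3, 11): e=[18,32,2] → #
    (3,5)@(7, 11): e=[58,-24,18] → ·
    (1,6)@(3, 13): e=[34,20,-2] → ·
    (2,6)@(5, 13): e=[54,-8,6] → ·
  covered (7 px):
    · · · · · ·
    · · · · · ·
    · · · # · ·
    · · # # · ·
    · # # · · ·
    · # # · · ·
    · · · · · ·
    · · · · · ·
    · · · · · ·
    · · · · · ·
T2:
  2·area = 55
  edge (12, 19)→(2, 4): d=(-10,-15) inclusive
  edge (2, 4)→(9, 9): d=(7,5) inclusive
  edge (9, 9)→(12, 19): d=(3,10) inclusive
    (1,2)@(3, 5): e=[5,2,48] → #
    (2,2)@(5, 5): e=[35,-8,28] → ·
    (1,3)@(3, 7): e=[-15,16,54] → ·
    (2,3)@(5, 7): e=[15,6,34] → #
    (3,3)@(7, 7): e=[45,-4,14] → ·
    (2,4)@(5, 9): e=[-5,20,40] → ·
    (3,4)@(7, 9): e=[25,10,20] → #
    (4,4)@(9, 9): e=[55,0,0] → #  [on edge]
    (5,4)@(11, 9): e=[85,-10,-20] → ·
    (3,5)@(7, 11): e=[5,24,26] → #
    (5,5)@(11, 11): e=[65,4,-14] → ·
    (3,6)@(7, 13): e=[-15,38,32] → ·
  covered (8 px):
    · · · · · ·
    · · · · · ·
    · # · · · ·
    · · # · · ·
    · · · # # ·
    · · · # # ·
    · · · · # ·
    · · · · · ·
    · · · · · #
    · · · · · ·
T3:
  2·area = 30  (B↔C swapped to make it positive)
  edge (2, 8)→(12, 8): d=(10,0) inclusive
  edge (12, 8)→(6, 11): d=(-6,3) inclusive
  edge (6, 11)→(2, 8): d=(-4,-3) inclusive
    (2,4)@(5, 9): e=[10,15,5] → #
    (3,4)@(7, 9): e=[10,9,11] → #
    (4,4)@(9, 9): e=[10,3,17] → #
    (5,4)@(11, 9): e=[10,-3,23] → ·
    (2,5)@(5, 11): e=[30,3,-3] → ·
    (3,5)@(7, 11): e=[30,-3,3] → ·
    (4,5)@(9, 11): e=[30,-9,9] → ·
  covered (3 px):
    · · · · · ·
    · · · · · ·
    · · · · · ·
    · · · · · ·
    · · # # # ·
    · · · · · ·
    · · · · · ·
    · · · · · ·
    · · · · · ·
    · · · · · ·

Result: [10,20,25]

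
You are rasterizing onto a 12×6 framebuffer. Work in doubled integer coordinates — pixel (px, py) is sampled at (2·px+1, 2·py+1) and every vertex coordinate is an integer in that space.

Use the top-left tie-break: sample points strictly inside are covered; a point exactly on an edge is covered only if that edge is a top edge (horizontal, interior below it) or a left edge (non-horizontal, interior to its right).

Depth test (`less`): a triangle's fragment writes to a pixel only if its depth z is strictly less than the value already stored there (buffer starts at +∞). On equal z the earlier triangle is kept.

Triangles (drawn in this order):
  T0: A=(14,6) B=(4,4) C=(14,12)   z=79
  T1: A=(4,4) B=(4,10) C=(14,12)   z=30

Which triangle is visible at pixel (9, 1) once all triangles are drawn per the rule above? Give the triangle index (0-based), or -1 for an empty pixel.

T0:
  2·area = 60  (B↔C swapped to make it positive)
  edge (14, 6)→(14, 12): d=(0,6) right/bottom  bias=-1
  edge (14, 12)→(4, 4): d=(-10,-8) top-left  bias=+0
  edge (4, 4)→(14, 6): d=(10,2) right/bottom  bias=-1
    (3,2)@(7, 5): e=[42,14,4] → #
    (4,2)@(9, 5): e=[30,30,0] → ·  [on edge]
    (3,3)@(7, 7): e=[42,-6,24] → ·
    (4,3)@(9, 7): e=[30,10,20] → #
    (5,3)@(11, 7): e=[18,26,16] → #
    (6,3)@(13, 7): e=[6,42,12] → #
    (7,3)@(15, 7): e=[-6,58,8] → ·
    (9,3)@(19, 7): e=[-30,90,0] → ·  [on edge]
    (4,4)@(9, 9): e=[30,-10,40] → ·
    (5,4)@(11, 9): e=[18,6,36] → #
    (7,4)@(15, 9): e=[-6,38,28] → ·
    (5,5)@(11, 11): e=[18,-14,56] → ·
  covered (7 px):
    · · · · · · · · · · · ·
    · · · · · · · · · · · ·
    · · · # · · · · · · · ·
    · · · · # # # · · · · ·
    · · · · · # # · · · · ·
    · · · · · · # · · · · ·
T1:
  2·area = 60  (B↔C swapped to make it positive)
  edge (4, 4)→(14, 12): d=(10,8) right/bottom  bias=-1
  edge (14, 12)→(4, 10): d=(-10,-2) top-left  bias=+0
  edge (4, 10)→(4, 4): d=(0,-6) top-left  bias=+0
    (2,2)@(5, 5): e=[2,52,6] → #
    (3,2)@(7, 5): e=[-14,56,18] → ·
    (2,3)@(5, 7): e=[22,32,6] → #
    (3,3)@(7, 7): e=[6,36,18] → #
    (4,3)@(9, 7): e=[-10,40,30] → ·
    (2,4)@(5, 9): e=[42,12,6] → #
    (4,4)@(9, 9): e=[10,20,30] → #
    (5,4)@(11, 9): e=[-6,24,42] → ·
    (2,5)@(5, 11): e=[62,-8,6] → ·
    (3,5)@(7, 11): e=[46,-4,18] → ·
    (4,5)@(9, 11): e=[30,0,30] → #  [on edge]
    (5,5)@(11, 11): e=[14,4,42] → #
  covered (8 px):
    · · · · · · · · · · · ·
    · · · · · · · · · · · ·
    · · # · · · · · · · · ·
    · · # # · · · · · · · ·
    · · # # # · · · · · · ·
    · · · · # # · · · · · ·

Z-buffer (winner per pixel, '.' = empty):
  . . . . . . . . . . . .
  . . . . . . . . . . . .
  . . 1 0 . . . . . . . .
  . . 1 1 0 0 0 . . . . .
  . . 1 1 1 0 0 . . . . .
  . . . . 1 1 0 . . . . .

Answer: -1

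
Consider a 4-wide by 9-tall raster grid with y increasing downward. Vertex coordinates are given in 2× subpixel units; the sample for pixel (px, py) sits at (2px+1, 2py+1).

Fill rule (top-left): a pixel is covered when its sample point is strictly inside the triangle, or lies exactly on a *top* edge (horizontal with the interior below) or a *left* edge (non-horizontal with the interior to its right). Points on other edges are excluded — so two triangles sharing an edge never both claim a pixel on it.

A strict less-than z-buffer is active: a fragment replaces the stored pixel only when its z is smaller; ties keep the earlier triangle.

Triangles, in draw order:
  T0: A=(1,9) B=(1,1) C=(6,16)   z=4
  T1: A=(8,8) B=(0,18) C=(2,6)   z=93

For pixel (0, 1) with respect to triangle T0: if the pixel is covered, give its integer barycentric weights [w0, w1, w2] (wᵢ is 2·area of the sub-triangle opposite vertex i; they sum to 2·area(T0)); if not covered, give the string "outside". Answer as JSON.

T0:
  2·area = 40
  edge (1, 9)→(1, 1): d=(0,-8) top-left  bias=+0
  edge (1, 1)→(6, 16): d=(5,15) right/bottom  bias=-1
  edge (6, 16)→(1, 9): d=(-5,-7) top-left  bias=+0
    (0,0)@(1, 1): e=[0,0,40] → .  [on edge]
    (0,1)@(1, 3): e=[0,10,30] → X  [on edge]
    (1,1)@(3, 3): e=[16,-20,44] → .
    (0,2)@(1, 5): e=[0,20,20] → X  [on edge]
    (1,2)@(3, 5): e=[16,-10,34] → .
    (0,3)@(1, 7): e=[0,30,10] → X  [on edge]
    (1,3)@(3, 7): e=[16,0,24] → .  [on edge]
    (0,4)@(1, 9): e=[0,40,0] → X  [on edge]
    (1,4)@(3, 9): e=[16,10,14] → X
    (2,4)@(5, 9): e=[32,-20,28] → .
    (0,5)@(1, 11): e=[0,50,-10] → .  [on edge]
    (1,5)@(3, 11): e=[16,20,4] → X
    (0,6)@(1, 13): e=[0,60,-20] → .  [on edge]
    (2,6)@(5, 13): e=[32,0,8] → .  [on edge]
    (0,7)@(1, 15): e=[0,70,-30] → .  [on edge]
    (0,8)@(1, 17): e=[0,80,-40] → .  [on edge]
  covered (6 px):
    . . . .
    X . . .
    X . . .
    X . . .
    X X . .
    . X . .
    . . . .
    . . . .
    . . . .
T1:
  2·area = 76
  edge (8, 8)→(0, 18): d=(-8,10) right/bottom  bias=-1
  edge (0, 18)→(2, 6): d=(2,-12) top-left  bias=+0
  edge (2, 6)→(8, 8): d=(6,2) right/bottom  bias=-1
    (1,3)@(3, 7): e=[58,14,4] → X
    (2,3)@(5, 7): e=[38,38,0] → .  [on edge]
    (1,4)@(3, 9): e=[42,18,16] → X
    (2,4)@(5, 9): e=[22,42,12] → X
    (3,4)@(7, 9): e=[2,66,8] → X
    (1,5)@(3, 11): e=[26,22,28] → X
    (3,5)@(7, 11): e=[-14,70,20] → .
    (0,6)@(1, 13): e=[30,2,44] → X
    (2,6)@(5, 13): e=[-10,50,36] → .
    (0,7)@(1, 15): e=[14,6,56] → X
    (1,7)@(3, 15): e=[-6,30,52] → .
    (0,8)@(1, 17): e=[-2,10,68] → .
  covered (9 px):
    . . . .
    . . . .
    . . . .
    . X . .
    . X X X
    . X X .
    X X . .
    X . . .
    . . . .

Answer: [10,30,0]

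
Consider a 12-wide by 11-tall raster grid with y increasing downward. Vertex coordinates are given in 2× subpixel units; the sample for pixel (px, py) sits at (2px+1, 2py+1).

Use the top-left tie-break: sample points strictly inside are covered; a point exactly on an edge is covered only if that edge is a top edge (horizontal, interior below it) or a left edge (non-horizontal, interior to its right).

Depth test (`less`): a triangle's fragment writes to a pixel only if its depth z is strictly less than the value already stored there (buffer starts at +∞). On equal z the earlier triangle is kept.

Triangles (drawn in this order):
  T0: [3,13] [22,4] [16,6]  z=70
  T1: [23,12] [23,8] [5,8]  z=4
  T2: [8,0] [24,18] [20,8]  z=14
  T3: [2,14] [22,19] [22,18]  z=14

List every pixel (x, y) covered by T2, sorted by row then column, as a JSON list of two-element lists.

T0:
  2·area = 16  (B↔C swapped to make it positive)
  edge (3, 13)→(16, 6): d=(13,-7) top-left  bias=+0
  edge (16, 6)→(22, 4): d=(6,-2) top-left  bias=+0
  edge (22, 4)→(3, 13): d=(-19,9) right/bottom  bias=-1
    (9,2)@(19, 5): e=[8,0,8] → X  [on edge]
    (10,2)@(21, 5): e=[22,4,-10] → .
    (6,3)@(13, 7): e=[-8,0,24] → .  [on edge]
    (7,3)@(15, 7): e=[6,4,6] → X
    (8,3)@(17, 7): e=[20,8,-12] → .
    (9,3)@(19, 7): e=[34,12,-30] → .
    (3,4)@(7, 9): e=[-24,0,40] → .  [on edge]
    (5,4)@(11, 9): e=[4,8,4] → X
    (6,4)@(13, 9): e=[18,12,-14] → .
    (7,4)@(15, 9): e=[32,16,-32] → .
    (0,5)@(1, 11): e=[-40,0,56] → .  [on edge]
    (3,5)@(7, 11): e=[2,12,2] → X
    (1,6)@(3, 13): e=[0,16,0] → .  [on edge]
  covered (4 px):
    . . . . . . . . . . . .
    . . . . . . . . . . . .
    . . . . . . . . . X . .
    . . . . . . . X . . . .
    . . . . . X . . . . . .
    . . . X . . . . . . . .
    . . . . . . . . . . . .
    . . . . . . . . . . . .
    . . . . . . . . . . . .
    . . . . . . . . . . . .
    . . . . . . . . . . . .
T1:
  2·area = 72  (B↔C swapped to make it positive)
  edge (23, 12)→(5, 8): d=(-18,-4) top-left  bias=+0
  edge (5, 8)→(23, 8): d=(18,0) top-left  bias=+0
  edge (23, 8)→(23, 12): d=(0,4) right/bottom  bias=-1
    (11,0)@(23, 1): e=[198,-126,0] → .  [on edge]
    (11,1)@(23, 3): e=[162,-90,0] → .  [on edge]
    (11,2)@(23, 5): e=[126,-54,0] → .  [on edge]
    (11,3)@(23, 7): e=[90,-18,0] → .  [on edge]
    (5,4)@(11, 9): e=[6,18,48] → X
    (6,4)@(13, 9): e=[14,18,40] → X
    (7,4)@(15, 9): e=[22,18,32] → X
    (8,4)@(17, 9): e=[30,18,24] → X
    (9,4)@(19, 9): e=[38,18,16] → X
    (10,4)@(21, 9): e=[46,18,8] → X
    (11,4)@(23, 9): e=[54,18,0] → .  [on edge]
    (5,5)@(11, 11): e=[-30,54,48] → .
    (11,5)@(23, 11): e=[18,54,0] → .  [on edge]
    (11,6)@(23, 13): e=[-18,90,0] → .  [on edge]
    (11,7)@(23, 15): e=[-54,126,0] → .  [on edge]
    (11,8)@(23, 17): e=[-90,162,0] → .  [on edge]
    (11,9)@(23, 19): e=[-126,198,0] → .  [on edge]
    (11,10)@(23, 21): e=[-162,234,0] → .  [on edge]
  covered (8 px):
    . . . . . . . . . . . .
    . . . . . . . . . . . .
    . . . . . . . . . . . .
    . . . . . . . . . . . .
    . . . . . X X X X X X .
    . . . . . . . . . X X .
    . . . . . . . . . . . .
    . . . . . . . . . . . .
    . . . . . . . . . . . .
    . . . . . . . . . . . .
    . . . . . . . . . . . .
T2:
  2·area = 88  (B↔C swapped to make it positive)
  edge (8, 0)→(20, 8): d=(12,8) right/bottom  bias=-1
  edge (20, 8)→(24, 18): d=(4,10) right/bottom  bias=-1
  edge (24, 18)→(8, 0): d=(-16,-18) top-left  bias=+0
    (4,0)@(9, 1): e=[4,82,2] → X
    (5,0)@(11, 1): e=[-12,62,38] → .
    (4,1)@(9, 3): e=[28,90,-30] → .
    (5,1)@(11, 3): e=[12,70,6] → X
    (6,1)@(13, 3): e=[-4,50,42] → .
    (5,2)@(11, 5): e=[36,78,-26] → .
    (6,2)@(13, 5): e=[20,58,10] → X
    (7,2)@(15, 5): e=[4,38,46] → X
    (8,2)@(17, 5): e=[-12,18,82] → .
    (6,3)@(13, 7): e=[44,66,-22] → .
    (7,3)@(15, 7): e=[28,46,14] → X
    (8,3)@(17, 7): e=[12,26,50] → X
  covered (11 px):
    . . . . X . . . . . . .
    . . . . . X . . . . . .
    . . . . . . X X . . . .
    . . . . . . . X X . . .
    . . . . . . . . X X . .
    . . . . . . . . . X X .
    . . . . . . . . . . X .
    . . . . . . . . . . . .
    . . . . . . . . . . . .
    . . . . . . . . . . . .
    . . . . . . . . . . . .
T3:
  2·area = 20  (B↔C swapped to make it positive)
  edge (2, 14)→(22, 18): d=(20,4) right/bottom  bias=-1
  edge (22, 18)→(22, 19): d=(0,1) right/bottom  bias=-1
  edge (22, 19)→(2, 14): d=(-20,-5) top-left  bias=+0
    (3,7)@(7, 15): e=[0,15,5] → .  [on edge]
    (7,8)@(15, 17): e=[8,7,5] → X
    (8,8)@(17, 17): e=[0,5,15] → .  [on edge]
    (7,9)@(15, 19): e=[48,7,-35] → .
  covered (1 px):
    . . . . . . . . . . . .
    . . . . . . . . . . . .
    . . . . . . . . . . . .
    . . . . . . . . . . . .
    . . . . . . . . . . . .
    . . . . . . . . . . . .
    . . . . . . . . . . . .
    . . . . . . . . . . . .
    . . . . . . . X . . . .
    . . . . . . . . . . . .
    . . . . . . . . . . . .

Final: [[4,0],[5,1],[6,2],[7,2],[7,3],[8,3],[8,4],[9,4],[9,5],[10,5],[10,6]]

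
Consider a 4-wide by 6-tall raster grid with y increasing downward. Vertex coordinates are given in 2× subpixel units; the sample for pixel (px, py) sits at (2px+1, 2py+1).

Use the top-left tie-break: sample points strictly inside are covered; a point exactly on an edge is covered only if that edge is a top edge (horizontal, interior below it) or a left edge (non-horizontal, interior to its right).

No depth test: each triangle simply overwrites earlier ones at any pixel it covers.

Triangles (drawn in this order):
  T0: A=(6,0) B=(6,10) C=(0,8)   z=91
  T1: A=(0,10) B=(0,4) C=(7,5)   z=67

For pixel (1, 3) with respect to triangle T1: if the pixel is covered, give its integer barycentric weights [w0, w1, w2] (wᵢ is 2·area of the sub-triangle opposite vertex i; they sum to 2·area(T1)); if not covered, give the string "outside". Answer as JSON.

T0:
  2·area = 60
  edge (6, 0)→(6, 10): d=(0,10) right/bottom  bias=-1
  edge (6, 10)→(0, 8): d=(-6,-2) top-left  bias=+0
  edge (0, 8)→(6, 0): d=(6,-8) top-left  bias=+0
    (2,1)@(5, 3): e=[10,40,10] → X
    (3,1)@(7, 3): e=[-10,44,26] → .
    (1,2)@(3, 5): e=[30,24,6] → X
    (3,2)@(7, 5): e=[-10,32,38] → .
    (0,3)@(1, 7): e=[50,8,2] → X
    (3,3)@(7, 7): e=[-10,20,50] → .
    (0,4)@(1, 9): e=[50,-4,14] → .
    (1,4)@(3, 9): e=[30,0,30] → X  [on edge]
    (3,4)@(7, 9): e=[-10,8,62] → .
    (1,5)@(3, 11): e=[30,-12,42] → .
    (2,5)@(5, 11): e=[10,-8,58] → .
  covered (8 px):
    . . . .
    . . X .
    . X X .
    X X X .
    . X X .
    . . . .
T1:
  2·area = 42
  edge (0, 10)→(0, 4): d=(0,-6) top-left  bias=+0
  edge (0, 4)→(7, 5): d=(7,1) right/bottom  bias=-1
  edge (7, 5)→(0, 10): d=(-7,5) right/bottom  bias=-1
    (0,2)@(1, 5): e=[6,6,30] → X
    (1,2)@(3, 5): e=[18,4,20] → X
    (2,2)@(5, 5): e=[30,2,10] → X
    (3,2)@(7, 5): e=[42,0,0] → .  [on edge]
    (0,3)@(1, 7): e=[6,20,16] → X
    (2,3)@(5, 7): e=[30,16,-4] → .
    (0,4)@(1, 9): e=[6,34,2] → X
    (1,4)@(3, 9): e=[18,32,-8] → .
    (0,5)@(1, 11): e=[6,48,-12] → .
  covered (6 px):
    . . . .
    . . . .
    X X X .
    X X . .
    X . . .
    . . . .

Result: [18,6,18]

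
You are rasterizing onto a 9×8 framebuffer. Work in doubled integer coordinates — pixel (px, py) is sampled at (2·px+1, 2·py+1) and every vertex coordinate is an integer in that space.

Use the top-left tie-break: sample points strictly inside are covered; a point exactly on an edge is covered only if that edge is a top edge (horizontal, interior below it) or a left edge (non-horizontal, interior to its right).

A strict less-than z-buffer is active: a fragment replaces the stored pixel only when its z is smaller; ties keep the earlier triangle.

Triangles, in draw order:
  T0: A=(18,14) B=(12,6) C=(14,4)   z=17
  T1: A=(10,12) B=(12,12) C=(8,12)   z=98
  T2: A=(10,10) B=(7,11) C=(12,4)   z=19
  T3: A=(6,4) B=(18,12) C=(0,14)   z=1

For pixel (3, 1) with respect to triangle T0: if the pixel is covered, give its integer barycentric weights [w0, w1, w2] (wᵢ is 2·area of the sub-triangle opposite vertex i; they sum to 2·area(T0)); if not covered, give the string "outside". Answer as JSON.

T0:
  2·area = 28
  edge (18, 14)→(12, 6): d=(-6,-8) top-left  bias=+0
  edge (12, 6)→(14, 4): d=(2,-2) top-left  bias=+0
  edge (14, 4)→(18, 14): d=(4,10) right/bottom  bias=-1
    (8,0)@(17, 1): e=[70,0,-42] → .  [on edge]
    (7,1)@(15, 3): e=[42,0,-14] → .  [on edge]
    (6,2)@(13, 5): e=[14,0,14] → X  [on edge]
    (7,2)@(15, 5): e=[30,4,-6] → .
    (5,3)@(11, 7): e=[-14,0,42] → .  [on edge]
    (6,3)@(13, 7): e=[2,4,22] → X
    (7,3)@(15, 7): e=[18,8,2] → X
    (8,3)@(17, 7): e=[34,12,-18] → .
    (4,4)@(9, 9): e=[-42,0,70] → .  [on edge]
    (6,4)@(13, 9): e=[-10,8,30] → .
    (7,4)@(15, 9): e=[6,12,10] → X
    (8,4)@(17, 9): e=[22,16,-10] → .
    (3,5)@(7, 11): e=[-70,0,98] → .  [on edge]
    (2,6)@(5, 13): e=[-98,0,126] → .  [on edge]
    (1,7)@(3, 15): e=[-126,0,154] → .  [on edge]
  covered (4 px):
    . . . . . . . . .
    . . . . . . . . .
    . . . . . . X . .
    . . . . . . X X .
    . . . . . . . X .
    . . . . . . . . .
    . . . . . . . . .
    . . . . . . . . .
T1:
  degenerate (2·area = 0) — covers nothing
T2:
  2·area = 16
  edge (10, 10)→(7, 11): d=(-3,1) right/bottom  bias=-1
  edge (7, 11)→(12, 4): d=(5,-7) top-left  bias=+0
  edge (12, 4)→(10, 10): d=(-2,6) right/bottom  bias=-1
    (6,0)@(13, 1): e=[24,-8,0] → .  [on edge]
    (5,3)@(11, 7): e=[8,8,0] → .  [on edge]
    (4,4)@(9, 9): e=[4,4,8] → X
    (5,4)@(11, 9): e=[2,18,-4] → .
    (6,4)@(13, 9): e=[0,32,-16] → .  [on edge]
    (3,5)@(7, 11): e=[0,0,16] → .  [on edge]
    (4,5)@(9, 11): e=[-2,14,4] → .
    (0,6)@(1, 13): e=[0,-32,48] → .  [on edge]
    (4,6)@(9, 13): e=[-8,24,0] → .  [on edge]
  covered (1 px):
    . . . . . . . . .
    . . . . . . . . .
    . . . . . . . . .
    . . . . . . . . .
    . . . . X . . . .
    . . . . . . . . .
    . . . . . . . . .
    . . . . . . . . .
T3:
  2·area = 168
  edge (6, 4)→(18, 12): d=(12,8) right/bottom  bias=-1
  edge (18, 12)→(0, 14): d=(-18,2) right/bottom  bias=-1
  edge (0, 14)→(6, 4): d=(6,-10) top-left  bias=+0
    (3,2)@(7, 5): e=[4,148,16] → X
    (4,2)@(9, 5): e=[-12,144,36] → .
    (2,3)@(5, 7): e=[44,116,8] → X
    (4,3)@(9, 7): e=[12,108,48] → X
    (5,3)@(11, 7): e=[-4,104,68] → .
    (1,4)@(3, 9): e=[84,84,0] → X  [on edge]
    (5,4)@(11, 9): e=[20,68,80] → X
    (6,4)@(13, 9): e=[4,64,100] → X
    (7,4)@(15, 9): e=[-12,60,120] → .
    (1,5)@(3, 11): e=[108,48,12] → X
    (7,5)@(15, 11): e=[12,24,132] → X
    (8,5)@(17, 11): e=[-4,20,152] → .
    (4,6)@(9, 13): e=[84,0,84] → .  [on edge]
  covered (21 px):
    . . . . . . . . .
    . . . . . . . . .
    . . . X . . . . .
    . . X X X . . . .
    . X X X X X X . .
    . X X X X X X X .
    X X X X . . . . .
    . . . . . . . . .

Final: "outside"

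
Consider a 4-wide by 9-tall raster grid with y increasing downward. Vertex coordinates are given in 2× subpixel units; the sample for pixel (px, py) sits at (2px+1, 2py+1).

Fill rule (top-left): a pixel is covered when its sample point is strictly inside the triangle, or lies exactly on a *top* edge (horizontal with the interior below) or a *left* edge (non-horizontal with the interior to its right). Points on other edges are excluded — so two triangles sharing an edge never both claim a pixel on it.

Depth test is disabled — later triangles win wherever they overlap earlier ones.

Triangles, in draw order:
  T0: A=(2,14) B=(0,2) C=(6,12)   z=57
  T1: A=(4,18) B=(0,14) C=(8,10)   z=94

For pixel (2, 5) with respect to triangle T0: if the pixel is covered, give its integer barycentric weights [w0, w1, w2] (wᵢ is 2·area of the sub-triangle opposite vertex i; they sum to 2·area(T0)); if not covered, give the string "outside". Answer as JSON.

T0:
  2·area = 52
  edge (2, 14)→(0, 2): d=(-2,-12) top-left  bias=+0
  edge (0, 2)→(6, 12): d=(6,10) right/bottom  bias=-1
  edge (6, 12)→(2, 14): d=(-4,2) right/bottom  bias=-1
    (0,2)@(1, 5): e=[6,8,38] → █
    (1,2)@(3, 5): e=[30,-12,34] → ·
    (0,3)@(1, 7): e=[2,20,30] → █
    (1,3)@(3, 7): e=[26,0,26] → ·  [on edge]
    (0,4)@(1, 9): e=[-2,32,22] → ·
    (1,4)@(3, 9): e=[22,12,18] → █
    (2,4)@(5, 9): e=[46,-8,14] → ·
    (1,5)@(3, 11): e=[18,24,10] → █
    (2,5)@(5, 11): e=[42,4,6] → █
    (3,5)@(7, 11): e=[66,-16,2] → ·
    (1,6)@(3, 13): e=[14,36,2] → █
    (2,6)@(5, 13): e=[38,16,-2] → ·
  covered (6 px):
    · · · ·
    · · · ·
    █ · · ·
    █ · · ·
    · █ · ·
    · █ █ ·
    · █ · ·
    · · · ·
    · · · ·
T1:
  2·area = 48
  edge (4, 18)→(0, 14): d=(-4,-4) top-left  bias=+0
  edge (0, 14)→(8, 10): d=(8,-4) top-left  bias=+0
  edge (8, 10)→(4, 18): d=(-4,8) right/bottom  bias=-1
    (3,5)@(7, 11): e=[40,4,4] → █
    (1,6)@(3, 13): e=[16,4,28] → █
    (2,6)@(5, 13): e=[24,12,12] → █
    (3,6)@(7, 13): e=[32,20,-4] → ·
    (0,7)@(1, 15): e=[0,12,36] → █  [on edge]
    (3,7)@(7, 15): e=[24,36,-12] → ·
    (0,8)@(1, 17): e=[-8,28,28] → ·
    (1,8)@(3, 17): e=[0,36,12] → █  [on edge]
    (2,8)@(5, 17): e=[8,44,-4] → ·
  covered (7 px):
    · · · ·
    · · · ·
    · · · ·
    · · · ·
    · · · ·
    · · · █
    · █ █ ·
    █ █ █ ·
    · █ · ·

Answer: [4,6,42]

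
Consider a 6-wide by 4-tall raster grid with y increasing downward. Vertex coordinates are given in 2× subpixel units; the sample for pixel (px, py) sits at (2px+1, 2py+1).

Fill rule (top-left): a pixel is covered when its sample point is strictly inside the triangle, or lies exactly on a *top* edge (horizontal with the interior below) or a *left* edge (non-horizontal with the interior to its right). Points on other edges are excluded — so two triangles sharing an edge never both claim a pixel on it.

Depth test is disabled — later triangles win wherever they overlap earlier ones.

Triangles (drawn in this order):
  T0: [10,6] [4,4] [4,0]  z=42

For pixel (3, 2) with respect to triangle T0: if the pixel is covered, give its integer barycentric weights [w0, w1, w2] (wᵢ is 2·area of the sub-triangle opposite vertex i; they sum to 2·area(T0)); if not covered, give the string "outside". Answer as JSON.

T0:
  2·area = 24
  edge (10, 6)→(4, 4): d=(-6,-2) top-left  bias=+0
  edge (4, 4)→(4, 0): d=(0,-4) top-left  bias=+0
  edge (4, 0)→(10, 6): d=(6,6) right/bottom  bias=-1
    (2,0)@(5, 1): e=[20,4,0] → ·  [on edge]
    (0,1)@(1, 3): e=[0,-12,36] → ·  [on edge]
    (2,1)@(5, 3): e=[8,4,12] → █
    (3,1)@(7, 3): e=[12,12,0] → ·  [on edge]
    (2,2)@(5, 5): e=[-4,4,24] → ·
    (3,2)@(7, 5): e=[0,12,12] → █  [on edge]
    (4,2)@(9, 5): e=[4,20,0] → ·  [on edge]
    (3,3)@(7, 7): e=[-12,12,24] → ·
    (5,3)@(11, 7): e=[-4,28,0] → ·  [on edge]
  covered (2 px):
    · · · · · ·
    · · █ · · ·
    · · · █ · ·
    · · · · · ·

Answer: [12,12,0]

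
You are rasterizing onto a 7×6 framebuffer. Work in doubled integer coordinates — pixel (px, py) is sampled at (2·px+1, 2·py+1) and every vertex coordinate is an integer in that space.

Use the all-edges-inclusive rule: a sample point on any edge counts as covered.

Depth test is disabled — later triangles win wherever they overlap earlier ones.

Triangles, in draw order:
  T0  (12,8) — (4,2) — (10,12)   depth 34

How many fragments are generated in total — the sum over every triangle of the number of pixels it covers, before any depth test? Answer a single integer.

T0:
  2·area = 44  (B↔C swapped to make it positive)
  edge (12, 8)→(10, 12): d=(-2,4) inclusive
  edge (10, 12)→(4, 2): d=(-6,-10) inclusive
  edge (4, 2)→(12, 8): d=(8,6) inclusive
    (2,1)@(5, 3): e=[38,4,2] → █
    (3,1)@(7, 3): e=[30,24,-10] → ·
    (2,2)@(5, 5): e=[34,-8,18] → ·
    (3,2)@(7, 5): e=[26,12,6] → █
    (4,2)@(9, 5): e=[18,32,-6] → ·
    (3,3)@(7, 7): e=[22,0,22] → █  [on edge]
    (4,3)@(9, 7): e=[14,20,10] → █
    (5,3)@(11, 7): e=[6,40,-2] → ·
    (3,4)@(7, 9): e=[18,-12,38] → ·
    (4,4)@(9, 9): e=[10,8,26] → █
    (5,4)@(11, 9): e=[2,28,14] → █
    (6,4)@(13, 9): e=[-6,48,2] → ·
  covered (6 px):
    · · · · · · ·
    · · █ · · · ·
    · · · █ · · ·
    · · · █ █ · ·
    · · · · █ █ ·
    · · · · · · ·

Final: 6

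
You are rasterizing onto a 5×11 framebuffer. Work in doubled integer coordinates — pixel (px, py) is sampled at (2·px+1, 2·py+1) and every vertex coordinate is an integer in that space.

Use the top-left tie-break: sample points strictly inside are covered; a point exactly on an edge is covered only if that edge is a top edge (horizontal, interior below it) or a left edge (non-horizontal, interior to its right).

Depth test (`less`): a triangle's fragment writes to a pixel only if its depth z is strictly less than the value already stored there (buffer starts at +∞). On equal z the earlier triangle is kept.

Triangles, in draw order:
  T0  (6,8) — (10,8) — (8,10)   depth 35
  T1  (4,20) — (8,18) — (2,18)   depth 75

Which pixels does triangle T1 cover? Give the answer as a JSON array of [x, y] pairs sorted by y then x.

T0:
  2·area = 8
  edge (6, 8)→(10, 8): d=(4,0) top-left  bias=+0
  edge (10, 8)→(8, 10): d=(-2,2) right/bottom  bias=-1
  edge (8, 10)→(6, 8): d=(-2,-2) top-left  bias=+0
    (0,1)@(1, 3): e=[-20,28,0] → .  [on edge]
    (1,2)@(3, 5): e=[-12,20,0] → .  [on edge]
    (2,3)@(5, 7): e=[-4,12,0] → .  [on edge]
    (3,4)@(7, 9): e=[4,4,0] → X  [on edge]
    (4,4)@(9, 9): e=[4,0,4] → .  [on edge]
    (3,5)@(7, 11): e=[12,0,-4] → .  [on edge]
    (4,5)@(9, 11): e=[12,-4,0] → .  [on edge]
    (2,6)@(5, 13): e=[20,0,-12] → .  [on edge]
    (1,7)@(3, 15): e=[28,0,-20] → .  [on edge]
    (0,8)@(1, 17): e=[36,0,-28] → .  [on edge]
  covered (1 px):
    . . . . .
    . . . . .
    . . . . .
    . . . . .
    . . . X .
    . . . . .
    . . . . .
    . . . . .
    . . . . .
    . . . . .
    . . . . .
T1:
  2·area = 12  (B↔C swapped to make it positive)
  edge (4, 20)→(2, 18): d=(-2,-2) top-left  bias=+0
  edge (2, 18)→(8, 18): d=(6,0) top-left  bias=+0
  edge (8, 18)→(4, 20): d=(-4,2) right/bottom  bias=-1
    (0,8)@(1, 17): e=[0,-6,18] → .  [on edge]
    (1,9)@(3, 19): e=[0,6,6] → X  [on edge]
    (2,9)@(5, 19): e=[4,6,2] → X
    (3,9)@(7, 19): e=[8,6,-2] → .
    (1,10)@(3, 21): e=[-4,18,-2] → .
    (2,10)@(5, 21): e=[0,18,-6] → .  [on edge]
  covered (2 px):
    . . . . .
    . . . . .
    . . . . .
    . . . . .
    . . . . .
    . . . . .
    . . . . .
    . . . . .
    . . . . .
    . X X . .
    . . . . .

Final: [[1,9],[2,9]]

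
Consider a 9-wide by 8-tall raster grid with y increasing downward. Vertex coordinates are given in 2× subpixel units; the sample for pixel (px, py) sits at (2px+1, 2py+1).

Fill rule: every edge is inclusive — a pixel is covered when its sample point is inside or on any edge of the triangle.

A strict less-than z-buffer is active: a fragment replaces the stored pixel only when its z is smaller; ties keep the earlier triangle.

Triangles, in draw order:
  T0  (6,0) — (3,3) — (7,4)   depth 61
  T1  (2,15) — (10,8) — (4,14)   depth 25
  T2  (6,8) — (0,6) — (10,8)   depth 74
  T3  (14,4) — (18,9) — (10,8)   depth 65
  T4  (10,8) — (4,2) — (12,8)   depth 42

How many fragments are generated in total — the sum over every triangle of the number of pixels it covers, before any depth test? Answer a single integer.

T0:
  2·area = 15  (B↔C swapped to make it positive)
  edge (6, 0)→(7, 4): d=(1,4) inclusive
  edge (7, 4)→(3, 3): d=(-4,-1) inclusive
  edge (3, 3)→(6, 0): d=(3,-3) inclusive
    (2,0)@(5, 1): e=[5,10,0] → █  [on edge]
    (3,0)@(7, 1): e=[-3,12,6] → ·
    (1,1)@(3, 3): e=[15,0,0] → █  [on edge]
    (3,1)@(7, 3): e=[-1,4,12] → ·
    (0,2)@(1, 5): e=[25,-10,0] → ·  [on edge]
    (1,2)@(3, 5): e=[17,-8,6] → ·
    (2,2)@(5, 5): e=[9,-6,12] → ·
    (5,2)@(11, 5): e=[-15,0,30] → ·  [on edge]
  covered (3 px):
    · · █ · · · · · ·
    · █ █ · · · · · ·
    · · · · · · · · ·
    · · · · · · · · ·
    · · · · · · · · ·
    · · · · · · · · ·
    · · · · · · · · ·
    · · · · · · · · ·
T1:
  2·area = 6
  edge (2, 15)→(10, 8): d=(8,-7) inclusive
  edge (10, 8)→(4, 14): d=(-6,6) inclusive
  edge (4, 14)→(2, 15): d=(-2,1) inclusive
    (8,0)@(17, 1): e=[-7,0,13] → ·  [on edge]
    (7,1)@(15, 3): e=[-5,0,11] → ·  [on edge]
    (6,2)@(13, 5): e=[-3,0,9] → ·  [on edge]
    (5,3)@(11, 7): e=[-1,0,7] → ·  [on edge]
    (4,4)@(9, 9): e=[1,0,5] → █  [on edge]
    (5,4)@(11, 9): e=[15,-12,3] → ·
    (3,5)@(7, 11): e=[3,0,3] → █  [on edge]
    (4,5)@(9, 11): e=[17,-12,1] → ·
    (2,6)@(5, 13): e=[5,0,1] → █  [on edge]
    (3,6)@(7, 13): e=[19,-12,-1] → ·
    (1,7)@(3, 15): e=[7,0,-1] → ·  [on edge]
    (2,7)@(5, 15): e=[21,-12,-3] → ·
  covered (3 px):
    · · · · · · · · ·
    · · · · · · · · ·
    · · · · · · · · ·
    · · · · · · · · ·
    · · · · █ · · · ·
    · · · █ · · · · ·
    · · █ · · · · · ·
    · · · · · · · · ·
T2:
  2·area = 8
  edge (6, 8)→(0, 6): d=(-6,-2) inclusive
  edge (0, 6)→(10, 8): d=(10,2) inclusive
  edge (10, 8)→(6, 8): d=(-4,0) inclusive
    (1,3)@(3, 7): e=[0,4,4] → █  [on edge]
    (2,3)@(5, 7): e=[4,0,4] → █  [on edge]
    (3,3)@(7, 7): e=[8,-4,4] → ·
    (1,4)@(3, 9): e=[-12,24,-4] → ·
    (2,4)@(5, 9): e=[-8,20,-4] → ·
    (4,4)@(9, 9): e=[0,12,-4] → ·  [on edge]
    (7,4)@(15, 9): e=[12,0,-4] → ·  [on edge]
    (7,5)@(15, 11): e=[0,20,-12] → ·  [on edge]
  covered (2 px):
    · · · · · · · · ·
    · · · · · · · · ·
    · · · · · · · · ·
    · █ █ · · · · · ·
    · · · · · · · · ·
    · · · · · · · · ·
    · · · · · · · · ·
    · · · · · · · · ·
T3:
  2·area = 36
  edge (14, 4)→(18, 9): d=(4,5) inclusive
  edge (18, 9)→(10, 8): d=(-8,-1) inclusive
  edge (10, 8)→(14, 4): d=(4,-4) inclusive
    (8,0)@(17, 1): e=[-27,63,0] → ·  [on edge]
    (7,1)@(15, 3): e=[-9,45,0] → ·  [on edge]
    (6,2)@(13, 5): e=[9,27,0] → █  [on edge]
    (7,2)@(15, 5): e=[-1,29,8] → ·
    (5,3)@(11, 7): e=[27,9,0] → █  [on edge]
    (7,3)@(15, 7): e=[7,13,16] → █
    (8,3)@(17, 7): e=[-3,15,24] → ·
    (4,4)@(9, 9): e=[45,-9,0] → ·  [on edge]
    (5,4)@(11, 9): e=[35,-7,8] → ·
    (6,4)@(13, 9): e=[25,-5,16] → ·
    (7,4)@(15, 9): e=[15,-3,24] → ·
    (3,5)@(7, 11): e=[63,-27,0] → ·  [on edge]
    (2,6)@(5, 13): e=[81,-45,0] → ·  [on edge]
    (1,7)@(3, 15): e=[99,-63,0] → ·  [on edge]
  covered (4 px):
    · · · · · · · · ·
    · · · · · · · · ·
    · · · · · · █ · ·
    · · · · · █ █ █ ·
    · · · · · · · · ·
    · · · · · · · · ·
    · · · · · · · · ·
    · · · · · · · · ·
T4:
  2·area = 12
  edge (10, 8)→(4, 2): d=(-6,-6) inclusive
  edge (4, 2)→(12, 8): d=(8,6) inclusive
  edge (12, 8)→(10, 8): d=(-2,0) inclusive
    (1,0)@(3, 1): e=[0,-2,14] → ·  [on edge]
    (2,1)@(5, 3): e=[0,2,10] → █  [on edge]
    (3,1)@(7, 3): e=[12,-10,10] → ·
    (2,2)@(5, 5): e=[-12,18,6] → ·
    (3,2)@(7, 5): e=[0,6,6] → █  [on edge]
    (4,2)@(9, 5): e=[12,-6,6] → ·
    (3,3)@(7, 7): e=[-12,22,2] → ·
    (4,3)@(9, 7): e=[0,10,2] → █  [on edge]
    (5,3)@(11, 7): e=[12,-2,2] → ·
    (4,4)@(9, 9): e=[-12,26,-2] → ·
    (5,4)@(11, 9): e=[0,14,-2] → ·  [on edge]
    (6,5)@(13, 11): e=[0,18,-6] → ·  [on edge]
    (7,6)@(15, 13): e=[0,22,-10] → ·  [on edge]
    (8,7)@(17, 15): e=[0,26,-14] → ·  [on edge]
  covered (3 px):
    · · · · · · · · ·
    · · █ · · · · · ·
    · · · █ · · · · ·
    · · · · █ · · · ·
    · · · · · · · · ·
    · · · · · · · · ·
    · · · · · · · · ·
    · · · · · · · · ·

Answer: 15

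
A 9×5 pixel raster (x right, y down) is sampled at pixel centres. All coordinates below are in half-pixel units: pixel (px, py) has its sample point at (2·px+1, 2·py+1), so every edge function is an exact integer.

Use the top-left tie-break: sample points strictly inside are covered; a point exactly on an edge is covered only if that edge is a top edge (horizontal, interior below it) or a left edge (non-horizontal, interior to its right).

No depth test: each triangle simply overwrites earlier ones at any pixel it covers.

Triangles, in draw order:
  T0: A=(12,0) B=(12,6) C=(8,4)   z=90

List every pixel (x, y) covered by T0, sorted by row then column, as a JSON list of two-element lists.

T0:
  2·area = 24
  edge (12, 0)→(12, 6): d=(0,6) right/bottom  bias=-1
  edge (12, 6)→(8, 4): d=(-4,-2) top-left  bias=+0
  edge (8, 4)→(12, 0): d=(4,-4) top-left  bias=+0
    (5,0)@(11, 1): e=[6,18,0] → #  [on edge]
    (6,0)@(13, 1): e=[-6,22,8] → ·
    (4,1)@(9, 3): e=[18,6,0] → #  [on edge]
    (6,1)@(13, 3): e=[-6,14,16] → ·
    (3,2)@(7, 5): e=[30,-6,0] → ·  [on edge]
    (4,2)@(9, 5): e=[18,-2,8] → ·
    (5,2)@(11, 5): e=[6,2,16] → #
    (6,2)@(13, 5): e=[-6,6,24] → ·
    (2,3)@(5, 7): e=[42,-18,0] → ·  [on edge]
    (5,3)@(11, 7): e=[6,-6,24] → ·
    (1,4)@(3, 9): e=[54,-30,0] → ·  [on edge]
  covered (4 px):
    · · · · · # · · ·
    · · · · # # · · ·
    · · · · · # · · ·
    · · · · · · · · ·
    · · · · · · · · ·

Result: [[5,0],[4,1],[5,1],[5,2]]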